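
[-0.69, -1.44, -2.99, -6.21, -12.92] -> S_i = -0.69*2.08^i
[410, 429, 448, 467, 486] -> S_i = 410 + 19*i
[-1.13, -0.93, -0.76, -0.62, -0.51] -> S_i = -1.13*0.82^i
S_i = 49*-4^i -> [49, -196, 784, -3136, 12544]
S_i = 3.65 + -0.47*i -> [3.65, 3.18, 2.71, 2.24, 1.77]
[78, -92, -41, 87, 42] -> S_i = Random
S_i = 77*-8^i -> [77, -616, 4928, -39424, 315392]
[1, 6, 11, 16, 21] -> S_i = 1 + 5*i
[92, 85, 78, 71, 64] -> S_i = 92 + -7*i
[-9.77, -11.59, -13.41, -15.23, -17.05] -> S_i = -9.77 + -1.82*i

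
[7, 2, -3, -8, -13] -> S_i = 7 + -5*i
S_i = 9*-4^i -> [9, -36, 144, -576, 2304]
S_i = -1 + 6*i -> [-1, 5, 11, 17, 23]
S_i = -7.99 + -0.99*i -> [-7.99, -8.98, -9.97, -10.96, -11.95]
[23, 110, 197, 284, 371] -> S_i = 23 + 87*i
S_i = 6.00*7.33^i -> [6.0, 43.98, 322.37, 2363.0, 17320.77]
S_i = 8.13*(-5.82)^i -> [8.13, -47.32, 275.38, -1602.73, 9327.87]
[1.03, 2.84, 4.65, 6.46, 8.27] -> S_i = 1.03 + 1.81*i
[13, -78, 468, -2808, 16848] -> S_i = 13*-6^i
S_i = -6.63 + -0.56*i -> [-6.63, -7.19, -7.75, -8.31, -8.87]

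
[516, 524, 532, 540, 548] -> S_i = 516 + 8*i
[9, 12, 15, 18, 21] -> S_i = 9 + 3*i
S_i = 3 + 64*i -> [3, 67, 131, 195, 259]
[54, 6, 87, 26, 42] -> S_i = Random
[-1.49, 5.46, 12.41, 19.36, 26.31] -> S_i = -1.49 + 6.95*i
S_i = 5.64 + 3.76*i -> [5.64, 9.4, 13.16, 16.92, 20.68]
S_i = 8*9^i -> [8, 72, 648, 5832, 52488]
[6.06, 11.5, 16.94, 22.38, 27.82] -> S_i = 6.06 + 5.44*i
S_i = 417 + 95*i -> [417, 512, 607, 702, 797]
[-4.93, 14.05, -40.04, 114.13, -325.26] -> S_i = -4.93*(-2.85)^i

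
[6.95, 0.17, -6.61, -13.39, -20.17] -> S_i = 6.95 + -6.78*i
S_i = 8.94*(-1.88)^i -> [8.94, -16.81, 31.6, -59.4, 111.68]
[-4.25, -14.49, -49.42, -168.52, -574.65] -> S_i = -4.25*3.41^i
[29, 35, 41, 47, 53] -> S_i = 29 + 6*i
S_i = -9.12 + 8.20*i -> [-9.12, -0.92, 7.28, 15.48, 23.68]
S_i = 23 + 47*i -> [23, 70, 117, 164, 211]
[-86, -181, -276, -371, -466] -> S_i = -86 + -95*i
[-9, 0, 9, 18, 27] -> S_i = -9 + 9*i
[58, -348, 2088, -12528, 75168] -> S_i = 58*-6^i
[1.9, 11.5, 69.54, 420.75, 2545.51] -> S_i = 1.90*6.05^i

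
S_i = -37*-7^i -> [-37, 259, -1813, 12691, -88837]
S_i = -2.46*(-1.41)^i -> [-2.46, 3.47, -4.89, 6.9, -9.72]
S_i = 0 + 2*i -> [0, 2, 4, 6, 8]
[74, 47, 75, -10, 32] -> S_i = Random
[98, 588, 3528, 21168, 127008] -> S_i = 98*6^i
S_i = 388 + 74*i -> [388, 462, 536, 610, 684]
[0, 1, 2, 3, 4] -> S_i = 0 + 1*i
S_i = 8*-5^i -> [8, -40, 200, -1000, 5000]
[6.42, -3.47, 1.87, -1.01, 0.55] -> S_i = 6.42*(-0.54)^i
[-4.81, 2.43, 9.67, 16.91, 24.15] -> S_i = -4.81 + 7.24*i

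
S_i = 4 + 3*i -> [4, 7, 10, 13, 16]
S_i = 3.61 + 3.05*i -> [3.61, 6.66, 9.71, 12.76, 15.81]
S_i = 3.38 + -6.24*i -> [3.38, -2.86, -9.1, -15.34, -21.58]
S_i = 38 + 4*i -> [38, 42, 46, 50, 54]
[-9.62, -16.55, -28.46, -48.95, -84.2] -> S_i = -9.62*1.72^i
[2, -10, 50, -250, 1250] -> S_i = 2*-5^i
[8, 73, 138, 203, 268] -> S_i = 8 + 65*i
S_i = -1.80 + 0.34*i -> [-1.8, -1.46, -1.12, -0.78, -0.44]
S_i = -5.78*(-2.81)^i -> [-5.78, 16.24, -45.64, 128.25, -360.37]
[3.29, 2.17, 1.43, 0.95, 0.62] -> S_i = 3.29*0.66^i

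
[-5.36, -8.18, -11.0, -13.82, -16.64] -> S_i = -5.36 + -2.82*i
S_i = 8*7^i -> [8, 56, 392, 2744, 19208]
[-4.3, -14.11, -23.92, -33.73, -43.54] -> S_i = -4.30 + -9.81*i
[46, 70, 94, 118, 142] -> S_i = 46 + 24*i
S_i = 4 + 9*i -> [4, 13, 22, 31, 40]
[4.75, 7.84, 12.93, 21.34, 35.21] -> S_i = 4.75*1.65^i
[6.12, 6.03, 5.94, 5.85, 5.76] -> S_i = 6.12 + -0.09*i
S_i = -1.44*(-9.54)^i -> [-1.44, 13.74, -131.06, 1250.28, -11927.68]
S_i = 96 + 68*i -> [96, 164, 232, 300, 368]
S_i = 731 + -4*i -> [731, 727, 723, 719, 715]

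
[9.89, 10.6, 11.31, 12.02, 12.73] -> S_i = 9.89 + 0.71*i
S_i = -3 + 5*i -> [-3, 2, 7, 12, 17]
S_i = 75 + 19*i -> [75, 94, 113, 132, 151]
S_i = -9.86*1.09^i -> [-9.86, -10.75, -11.71, -12.77, -13.92]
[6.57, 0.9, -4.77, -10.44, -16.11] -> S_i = 6.57 + -5.67*i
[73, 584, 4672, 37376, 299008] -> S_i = 73*8^i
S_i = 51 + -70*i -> [51, -19, -89, -159, -229]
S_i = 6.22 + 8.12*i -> [6.22, 14.34, 22.46, 30.58, 38.7]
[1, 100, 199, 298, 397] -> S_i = 1 + 99*i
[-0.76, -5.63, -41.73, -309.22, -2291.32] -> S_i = -0.76*7.41^i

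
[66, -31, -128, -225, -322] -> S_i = 66 + -97*i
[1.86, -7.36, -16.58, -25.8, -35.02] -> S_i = 1.86 + -9.22*i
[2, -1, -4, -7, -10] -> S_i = 2 + -3*i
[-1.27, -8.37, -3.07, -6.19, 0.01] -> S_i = Random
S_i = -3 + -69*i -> [-3, -72, -141, -210, -279]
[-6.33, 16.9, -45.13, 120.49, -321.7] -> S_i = -6.33*(-2.67)^i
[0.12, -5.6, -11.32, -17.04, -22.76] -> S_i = 0.12 + -5.72*i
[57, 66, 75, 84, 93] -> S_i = 57 + 9*i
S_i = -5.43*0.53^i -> [-5.43, -2.88, -1.53, -0.81, -0.43]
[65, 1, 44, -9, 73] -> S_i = Random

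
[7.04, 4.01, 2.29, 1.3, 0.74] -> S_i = 7.04*0.57^i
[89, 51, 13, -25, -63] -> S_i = 89 + -38*i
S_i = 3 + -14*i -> [3, -11, -25, -39, -53]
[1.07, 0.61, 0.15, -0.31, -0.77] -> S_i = 1.07 + -0.46*i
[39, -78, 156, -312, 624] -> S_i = 39*-2^i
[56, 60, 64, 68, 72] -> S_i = 56 + 4*i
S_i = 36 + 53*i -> [36, 89, 142, 195, 248]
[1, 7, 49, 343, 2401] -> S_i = 1*7^i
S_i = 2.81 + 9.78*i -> [2.81, 12.59, 22.37, 32.15, 41.93]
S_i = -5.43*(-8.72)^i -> [-5.43, 47.35, -412.89, 3600.39, -31395.38]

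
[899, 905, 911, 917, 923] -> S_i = 899 + 6*i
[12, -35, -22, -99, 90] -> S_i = Random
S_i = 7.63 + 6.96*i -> [7.63, 14.59, 21.55, 28.51, 35.47]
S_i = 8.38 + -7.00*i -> [8.38, 1.38, -5.62, -12.62, -19.62]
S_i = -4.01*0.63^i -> [-4.01, -2.53, -1.59, -1.0, -0.63]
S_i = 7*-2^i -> [7, -14, 28, -56, 112]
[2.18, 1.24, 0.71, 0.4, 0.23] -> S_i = 2.18*0.57^i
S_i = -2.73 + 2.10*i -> [-2.73, -0.63, 1.47, 3.57, 5.67]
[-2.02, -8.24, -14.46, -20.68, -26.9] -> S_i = -2.02 + -6.22*i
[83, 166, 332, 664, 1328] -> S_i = 83*2^i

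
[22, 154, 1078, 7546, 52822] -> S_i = 22*7^i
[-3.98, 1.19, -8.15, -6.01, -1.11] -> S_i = Random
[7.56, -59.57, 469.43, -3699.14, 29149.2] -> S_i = 7.56*(-7.88)^i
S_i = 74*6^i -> [74, 444, 2664, 15984, 95904]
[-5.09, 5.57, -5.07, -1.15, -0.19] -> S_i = Random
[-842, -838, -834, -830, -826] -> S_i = -842 + 4*i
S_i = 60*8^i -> [60, 480, 3840, 30720, 245760]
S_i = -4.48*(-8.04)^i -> [-4.48, 36.02, -289.59, 2328.34, -18719.84]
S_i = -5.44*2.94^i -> [-5.44, -15.99, -47.02, -138.24, -406.43]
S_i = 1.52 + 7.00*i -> [1.52, 8.52, 15.52, 22.52, 29.52]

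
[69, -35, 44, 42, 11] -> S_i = Random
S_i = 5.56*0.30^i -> [5.56, 1.67, 0.5, 0.15, 0.05]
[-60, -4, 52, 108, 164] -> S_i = -60 + 56*i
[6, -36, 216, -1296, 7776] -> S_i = 6*-6^i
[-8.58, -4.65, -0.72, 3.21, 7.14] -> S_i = -8.58 + 3.93*i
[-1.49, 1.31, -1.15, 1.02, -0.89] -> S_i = -1.49*(-0.88)^i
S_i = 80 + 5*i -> [80, 85, 90, 95, 100]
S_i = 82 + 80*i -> [82, 162, 242, 322, 402]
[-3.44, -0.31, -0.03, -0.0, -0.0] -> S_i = -3.44*0.09^i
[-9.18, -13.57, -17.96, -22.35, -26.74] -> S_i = -9.18 + -4.39*i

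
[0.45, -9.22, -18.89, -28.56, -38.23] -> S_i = 0.45 + -9.67*i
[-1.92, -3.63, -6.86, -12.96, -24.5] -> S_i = -1.92*1.89^i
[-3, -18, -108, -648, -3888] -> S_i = -3*6^i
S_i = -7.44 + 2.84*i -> [-7.44, -4.6, -1.76, 1.08, 3.92]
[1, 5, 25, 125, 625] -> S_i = 1*5^i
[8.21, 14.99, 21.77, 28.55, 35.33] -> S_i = 8.21 + 6.78*i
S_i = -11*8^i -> [-11, -88, -704, -5632, -45056]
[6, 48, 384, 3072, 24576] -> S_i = 6*8^i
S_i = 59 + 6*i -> [59, 65, 71, 77, 83]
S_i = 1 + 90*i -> [1, 91, 181, 271, 361]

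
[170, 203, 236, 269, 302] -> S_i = 170 + 33*i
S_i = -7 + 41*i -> [-7, 34, 75, 116, 157]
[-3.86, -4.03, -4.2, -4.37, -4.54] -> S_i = -3.86 + -0.17*i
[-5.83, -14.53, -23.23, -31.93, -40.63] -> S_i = -5.83 + -8.70*i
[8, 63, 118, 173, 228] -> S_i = 8 + 55*i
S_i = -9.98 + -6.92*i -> [-9.98, -16.9, -23.82, -30.74, -37.66]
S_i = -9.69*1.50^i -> [-9.69, -14.54, -21.8, -32.7, -49.06]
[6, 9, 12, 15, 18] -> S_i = 6 + 3*i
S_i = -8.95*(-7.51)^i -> [-8.95, 67.21, -504.78, 3790.9, -28469.69]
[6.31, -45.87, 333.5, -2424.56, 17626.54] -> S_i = 6.31*(-7.27)^i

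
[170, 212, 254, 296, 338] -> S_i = 170 + 42*i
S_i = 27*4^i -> [27, 108, 432, 1728, 6912]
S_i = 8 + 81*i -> [8, 89, 170, 251, 332]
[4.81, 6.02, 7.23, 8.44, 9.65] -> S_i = 4.81 + 1.21*i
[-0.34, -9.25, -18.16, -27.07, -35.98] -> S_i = -0.34 + -8.91*i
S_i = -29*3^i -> [-29, -87, -261, -783, -2349]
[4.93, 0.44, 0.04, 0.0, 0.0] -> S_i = 4.93*0.09^i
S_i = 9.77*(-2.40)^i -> [9.77, -23.45, 56.28, -135.06, 324.15]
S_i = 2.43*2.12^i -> [2.43, 5.15, 10.92, 23.15, 49.09]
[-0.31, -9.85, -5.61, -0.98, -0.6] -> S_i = Random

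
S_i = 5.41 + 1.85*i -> [5.41, 7.26, 9.11, 10.96, 12.81]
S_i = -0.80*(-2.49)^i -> [-0.8, 1.99, -4.96, 12.35, -30.75]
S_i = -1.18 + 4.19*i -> [-1.18, 3.01, 7.2, 11.39, 15.58]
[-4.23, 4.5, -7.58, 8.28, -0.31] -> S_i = Random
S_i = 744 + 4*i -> [744, 748, 752, 756, 760]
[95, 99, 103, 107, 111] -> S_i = 95 + 4*i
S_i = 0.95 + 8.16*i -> [0.95, 9.11, 17.27, 25.43, 33.59]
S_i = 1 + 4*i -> [1, 5, 9, 13, 17]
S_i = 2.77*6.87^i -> [2.77, 19.03, 130.74, 898.15, 6170.31]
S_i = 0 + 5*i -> [0, 5, 10, 15, 20]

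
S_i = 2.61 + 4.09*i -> [2.61, 6.7, 10.79, 14.88, 18.97]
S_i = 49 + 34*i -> [49, 83, 117, 151, 185]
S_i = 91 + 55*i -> [91, 146, 201, 256, 311]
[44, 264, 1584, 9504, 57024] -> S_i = 44*6^i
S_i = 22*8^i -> [22, 176, 1408, 11264, 90112]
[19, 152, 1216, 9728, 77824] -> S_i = 19*8^i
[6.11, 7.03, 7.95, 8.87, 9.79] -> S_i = 6.11 + 0.92*i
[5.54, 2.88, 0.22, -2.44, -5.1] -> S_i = 5.54 + -2.66*i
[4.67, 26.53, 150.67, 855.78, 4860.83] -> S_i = 4.67*5.68^i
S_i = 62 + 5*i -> [62, 67, 72, 77, 82]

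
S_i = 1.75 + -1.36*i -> [1.75, 0.39, -0.97, -2.33, -3.69]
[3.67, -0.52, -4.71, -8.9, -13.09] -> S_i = 3.67 + -4.19*i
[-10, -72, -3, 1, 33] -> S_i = Random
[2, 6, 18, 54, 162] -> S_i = 2*3^i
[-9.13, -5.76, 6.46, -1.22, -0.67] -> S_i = Random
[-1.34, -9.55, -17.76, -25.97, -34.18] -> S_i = -1.34 + -8.21*i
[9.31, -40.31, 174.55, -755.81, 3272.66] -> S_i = 9.31*(-4.33)^i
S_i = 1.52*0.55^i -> [1.52, 0.84, 0.46, 0.25, 0.14]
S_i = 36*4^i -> [36, 144, 576, 2304, 9216]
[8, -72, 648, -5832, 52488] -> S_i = 8*-9^i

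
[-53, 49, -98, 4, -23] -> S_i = Random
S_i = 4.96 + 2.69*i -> [4.96, 7.65, 10.34, 13.03, 15.72]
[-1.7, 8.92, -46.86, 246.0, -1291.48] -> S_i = -1.70*(-5.25)^i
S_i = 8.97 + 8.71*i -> [8.97, 17.68, 26.39, 35.1, 43.81]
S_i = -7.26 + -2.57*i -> [-7.26, -9.83, -12.4, -14.97, -17.54]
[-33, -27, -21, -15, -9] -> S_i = -33 + 6*i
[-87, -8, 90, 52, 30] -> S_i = Random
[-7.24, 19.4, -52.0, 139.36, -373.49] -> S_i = -7.24*(-2.68)^i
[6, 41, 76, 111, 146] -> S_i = 6 + 35*i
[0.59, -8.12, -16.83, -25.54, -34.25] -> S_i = 0.59 + -8.71*i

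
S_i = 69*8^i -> [69, 552, 4416, 35328, 282624]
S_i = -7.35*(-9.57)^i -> [-7.35, 70.34, -673.15, 6442.04, -61650.29]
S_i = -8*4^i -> [-8, -32, -128, -512, -2048]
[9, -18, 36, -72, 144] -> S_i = 9*-2^i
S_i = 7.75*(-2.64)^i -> [7.75, -20.46, 54.01, -142.6, 376.46]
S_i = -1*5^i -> [-1, -5, -25, -125, -625]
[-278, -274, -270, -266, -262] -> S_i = -278 + 4*i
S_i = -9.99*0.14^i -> [-9.99, -1.4, -0.2, -0.03, -0.0]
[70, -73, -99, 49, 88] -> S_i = Random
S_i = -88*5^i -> [-88, -440, -2200, -11000, -55000]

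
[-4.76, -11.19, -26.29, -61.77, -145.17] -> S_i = -4.76*2.35^i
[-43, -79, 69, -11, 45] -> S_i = Random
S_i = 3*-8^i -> [3, -24, 192, -1536, 12288]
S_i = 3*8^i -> [3, 24, 192, 1536, 12288]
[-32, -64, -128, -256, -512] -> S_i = -32*2^i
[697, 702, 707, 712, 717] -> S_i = 697 + 5*i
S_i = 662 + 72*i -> [662, 734, 806, 878, 950]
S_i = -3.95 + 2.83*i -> [-3.95, -1.12, 1.71, 4.54, 7.37]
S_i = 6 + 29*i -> [6, 35, 64, 93, 122]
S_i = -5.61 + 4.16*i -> [-5.61, -1.45, 2.71, 6.87, 11.03]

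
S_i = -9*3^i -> [-9, -27, -81, -243, -729]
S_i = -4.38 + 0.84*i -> [-4.38, -3.54, -2.7, -1.86, -1.02]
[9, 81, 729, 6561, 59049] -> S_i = 9*9^i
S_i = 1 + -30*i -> [1, -29, -59, -89, -119]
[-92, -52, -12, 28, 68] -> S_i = -92 + 40*i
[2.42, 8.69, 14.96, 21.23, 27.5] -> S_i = 2.42 + 6.27*i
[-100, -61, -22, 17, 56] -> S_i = -100 + 39*i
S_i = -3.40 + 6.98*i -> [-3.4, 3.58, 10.56, 17.54, 24.52]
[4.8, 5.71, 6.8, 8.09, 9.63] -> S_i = 4.80*1.19^i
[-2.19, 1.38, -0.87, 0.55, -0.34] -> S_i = -2.19*(-0.63)^i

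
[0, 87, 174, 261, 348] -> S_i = 0 + 87*i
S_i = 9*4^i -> [9, 36, 144, 576, 2304]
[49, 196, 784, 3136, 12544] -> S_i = 49*4^i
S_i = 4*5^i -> [4, 20, 100, 500, 2500]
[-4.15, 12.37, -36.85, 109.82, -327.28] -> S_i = -4.15*(-2.98)^i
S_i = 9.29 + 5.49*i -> [9.29, 14.78, 20.27, 25.76, 31.25]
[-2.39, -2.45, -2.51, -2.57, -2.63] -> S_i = -2.39 + -0.06*i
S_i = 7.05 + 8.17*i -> [7.05, 15.22, 23.39, 31.56, 39.73]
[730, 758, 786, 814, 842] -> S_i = 730 + 28*i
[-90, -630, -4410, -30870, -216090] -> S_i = -90*7^i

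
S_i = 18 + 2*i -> [18, 20, 22, 24, 26]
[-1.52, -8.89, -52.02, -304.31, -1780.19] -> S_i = -1.52*5.85^i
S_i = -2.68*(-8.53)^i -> [-2.68, 22.86, -195.0, 1663.34, -14188.32]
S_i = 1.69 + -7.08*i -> [1.69, -5.39, -12.47, -19.55, -26.63]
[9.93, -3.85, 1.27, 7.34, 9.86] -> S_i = Random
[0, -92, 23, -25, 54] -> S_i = Random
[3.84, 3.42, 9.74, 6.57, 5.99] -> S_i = Random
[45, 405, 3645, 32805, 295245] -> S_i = 45*9^i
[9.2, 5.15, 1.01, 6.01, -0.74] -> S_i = Random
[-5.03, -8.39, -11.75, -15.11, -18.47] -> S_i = -5.03 + -3.36*i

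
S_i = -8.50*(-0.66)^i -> [-8.5, 5.61, -3.7, 2.44, -1.61]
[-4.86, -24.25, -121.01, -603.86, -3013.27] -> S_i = -4.86*4.99^i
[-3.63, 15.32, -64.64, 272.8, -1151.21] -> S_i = -3.63*(-4.22)^i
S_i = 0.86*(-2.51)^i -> [0.86, -2.16, 5.42, -13.6, 34.13]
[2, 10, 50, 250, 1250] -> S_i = 2*5^i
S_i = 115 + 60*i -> [115, 175, 235, 295, 355]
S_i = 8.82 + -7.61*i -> [8.82, 1.21, -6.4, -14.01, -21.62]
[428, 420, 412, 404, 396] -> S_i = 428 + -8*i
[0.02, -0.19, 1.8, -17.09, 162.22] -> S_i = 0.02*(-9.49)^i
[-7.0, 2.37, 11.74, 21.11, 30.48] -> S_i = -7.00 + 9.37*i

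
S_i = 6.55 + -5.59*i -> [6.55, 0.96, -4.63, -10.22, -15.81]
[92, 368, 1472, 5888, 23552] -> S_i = 92*4^i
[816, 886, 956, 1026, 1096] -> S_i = 816 + 70*i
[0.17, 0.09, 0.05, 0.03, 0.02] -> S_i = 0.17*0.55^i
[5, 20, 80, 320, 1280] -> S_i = 5*4^i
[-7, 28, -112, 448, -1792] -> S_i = -7*-4^i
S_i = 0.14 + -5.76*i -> [0.14, -5.62, -11.38, -17.14, -22.9]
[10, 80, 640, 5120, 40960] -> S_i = 10*8^i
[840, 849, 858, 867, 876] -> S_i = 840 + 9*i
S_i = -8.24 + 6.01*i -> [-8.24, -2.23, 3.78, 9.79, 15.8]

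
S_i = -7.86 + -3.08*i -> [-7.86, -10.94, -14.02, -17.1, -20.18]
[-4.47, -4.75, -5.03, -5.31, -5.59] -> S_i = -4.47 + -0.28*i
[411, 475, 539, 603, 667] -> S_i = 411 + 64*i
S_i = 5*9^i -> [5, 45, 405, 3645, 32805]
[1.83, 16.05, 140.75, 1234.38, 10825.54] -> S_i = 1.83*8.77^i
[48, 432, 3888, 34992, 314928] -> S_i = 48*9^i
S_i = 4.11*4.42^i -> [4.11, 18.17, 80.29, 354.9, 1568.67]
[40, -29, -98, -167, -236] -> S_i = 40 + -69*i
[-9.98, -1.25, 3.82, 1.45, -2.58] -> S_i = Random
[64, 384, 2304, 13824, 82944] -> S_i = 64*6^i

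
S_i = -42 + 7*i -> [-42, -35, -28, -21, -14]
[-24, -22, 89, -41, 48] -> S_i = Random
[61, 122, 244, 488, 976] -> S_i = 61*2^i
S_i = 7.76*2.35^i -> [7.76, 18.24, 42.85, 100.71, 236.66]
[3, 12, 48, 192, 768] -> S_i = 3*4^i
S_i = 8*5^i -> [8, 40, 200, 1000, 5000]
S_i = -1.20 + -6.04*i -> [-1.2, -7.24, -13.28, -19.32, -25.36]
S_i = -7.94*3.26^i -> [-7.94, -25.88, -84.38, -275.09, -896.79]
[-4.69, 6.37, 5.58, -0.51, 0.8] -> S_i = Random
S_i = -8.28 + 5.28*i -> [-8.28, -3.0, 2.28, 7.56, 12.84]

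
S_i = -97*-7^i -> [-97, 679, -4753, 33271, -232897]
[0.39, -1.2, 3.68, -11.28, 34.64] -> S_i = 0.39*(-3.07)^i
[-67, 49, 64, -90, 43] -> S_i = Random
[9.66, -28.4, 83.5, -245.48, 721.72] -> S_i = 9.66*(-2.94)^i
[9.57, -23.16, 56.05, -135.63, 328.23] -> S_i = 9.57*(-2.42)^i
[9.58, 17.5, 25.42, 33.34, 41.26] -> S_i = 9.58 + 7.92*i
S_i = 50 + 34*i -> [50, 84, 118, 152, 186]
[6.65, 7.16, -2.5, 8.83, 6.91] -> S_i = Random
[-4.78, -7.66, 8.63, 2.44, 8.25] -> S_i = Random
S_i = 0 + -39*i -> [0, -39, -78, -117, -156]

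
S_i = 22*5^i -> [22, 110, 550, 2750, 13750]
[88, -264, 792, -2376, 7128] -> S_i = 88*-3^i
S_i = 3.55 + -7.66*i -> [3.55, -4.11, -11.77, -19.43, -27.09]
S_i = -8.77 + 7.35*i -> [-8.77, -1.42, 5.93, 13.28, 20.63]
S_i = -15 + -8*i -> [-15, -23, -31, -39, -47]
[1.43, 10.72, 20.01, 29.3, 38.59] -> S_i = 1.43 + 9.29*i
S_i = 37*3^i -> [37, 111, 333, 999, 2997]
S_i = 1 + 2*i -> [1, 3, 5, 7, 9]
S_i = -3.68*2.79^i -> [-3.68, -10.27, -28.65, -79.92, -222.98]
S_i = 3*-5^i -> [3, -15, 75, -375, 1875]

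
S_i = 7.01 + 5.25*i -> [7.01, 12.26, 17.51, 22.76, 28.01]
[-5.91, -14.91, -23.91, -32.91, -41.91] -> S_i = -5.91 + -9.00*i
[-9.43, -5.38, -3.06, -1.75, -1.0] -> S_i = -9.43*0.57^i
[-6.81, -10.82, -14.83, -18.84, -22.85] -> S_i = -6.81 + -4.01*i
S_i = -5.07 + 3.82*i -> [-5.07, -1.25, 2.57, 6.39, 10.21]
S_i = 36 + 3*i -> [36, 39, 42, 45, 48]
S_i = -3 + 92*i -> [-3, 89, 181, 273, 365]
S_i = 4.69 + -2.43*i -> [4.69, 2.26, -0.17, -2.6, -5.03]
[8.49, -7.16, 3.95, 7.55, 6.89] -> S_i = Random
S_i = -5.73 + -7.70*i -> [-5.73, -13.43, -21.13, -28.83, -36.53]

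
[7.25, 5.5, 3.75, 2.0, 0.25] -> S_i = 7.25 + -1.75*i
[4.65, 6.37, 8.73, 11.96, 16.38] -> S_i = 4.65*1.37^i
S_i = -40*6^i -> [-40, -240, -1440, -8640, -51840]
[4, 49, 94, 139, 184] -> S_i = 4 + 45*i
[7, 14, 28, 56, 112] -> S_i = 7*2^i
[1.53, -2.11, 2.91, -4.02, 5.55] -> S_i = 1.53*(-1.38)^i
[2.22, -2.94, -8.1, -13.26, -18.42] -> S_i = 2.22 + -5.16*i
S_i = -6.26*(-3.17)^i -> [-6.26, 19.84, -62.91, 199.41, -632.14]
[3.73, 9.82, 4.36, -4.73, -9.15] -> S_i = Random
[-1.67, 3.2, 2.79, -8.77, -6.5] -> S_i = Random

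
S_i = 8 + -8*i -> [8, 0, -8, -16, -24]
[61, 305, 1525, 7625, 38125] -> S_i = 61*5^i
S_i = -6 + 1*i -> [-6, -5, -4, -3, -2]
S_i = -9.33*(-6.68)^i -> [-9.33, 62.32, -416.33, 2781.06, -18577.51]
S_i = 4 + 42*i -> [4, 46, 88, 130, 172]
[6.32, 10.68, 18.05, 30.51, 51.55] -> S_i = 6.32*1.69^i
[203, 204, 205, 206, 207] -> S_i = 203 + 1*i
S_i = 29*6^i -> [29, 174, 1044, 6264, 37584]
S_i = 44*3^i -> [44, 132, 396, 1188, 3564]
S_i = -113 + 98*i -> [-113, -15, 83, 181, 279]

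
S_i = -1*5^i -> [-1, -5, -25, -125, -625]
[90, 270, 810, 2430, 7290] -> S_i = 90*3^i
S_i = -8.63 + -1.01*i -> [-8.63, -9.64, -10.65, -11.66, -12.67]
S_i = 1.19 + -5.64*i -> [1.19, -4.45, -10.09, -15.73, -21.37]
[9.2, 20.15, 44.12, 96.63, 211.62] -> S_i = 9.20*2.19^i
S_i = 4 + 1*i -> [4, 5, 6, 7, 8]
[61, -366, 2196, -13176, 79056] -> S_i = 61*-6^i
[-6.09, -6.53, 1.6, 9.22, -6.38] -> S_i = Random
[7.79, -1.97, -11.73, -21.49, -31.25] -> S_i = 7.79 + -9.76*i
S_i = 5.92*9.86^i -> [5.92, 58.37, 575.54, 5674.82, 55953.77]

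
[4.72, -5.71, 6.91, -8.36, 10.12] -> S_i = 4.72*(-1.21)^i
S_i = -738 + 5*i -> [-738, -733, -728, -723, -718]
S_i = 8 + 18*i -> [8, 26, 44, 62, 80]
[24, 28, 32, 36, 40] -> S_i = 24 + 4*i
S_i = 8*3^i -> [8, 24, 72, 216, 648]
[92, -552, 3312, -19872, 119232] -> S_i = 92*-6^i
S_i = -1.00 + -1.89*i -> [-1.0, -2.89, -4.78, -6.67, -8.56]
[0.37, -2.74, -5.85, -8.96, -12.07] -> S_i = 0.37 + -3.11*i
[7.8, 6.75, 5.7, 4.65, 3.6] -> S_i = 7.80 + -1.05*i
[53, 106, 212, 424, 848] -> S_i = 53*2^i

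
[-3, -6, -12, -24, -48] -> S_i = -3*2^i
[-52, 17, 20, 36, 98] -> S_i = Random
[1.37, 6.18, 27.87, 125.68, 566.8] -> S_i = 1.37*4.51^i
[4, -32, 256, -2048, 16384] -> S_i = 4*-8^i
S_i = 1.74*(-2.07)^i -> [1.74, -3.6, 7.46, -15.43, 31.95]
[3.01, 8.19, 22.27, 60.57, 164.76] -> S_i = 3.01*2.72^i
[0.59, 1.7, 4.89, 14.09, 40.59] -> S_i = 0.59*2.88^i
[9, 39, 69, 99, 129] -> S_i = 9 + 30*i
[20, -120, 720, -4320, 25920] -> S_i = 20*-6^i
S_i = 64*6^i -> [64, 384, 2304, 13824, 82944]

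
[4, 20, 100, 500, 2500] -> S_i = 4*5^i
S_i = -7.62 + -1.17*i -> [-7.62, -8.79, -9.96, -11.13, -12.3]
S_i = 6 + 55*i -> [6, 61, 116, 171, 226]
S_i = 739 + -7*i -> [739, 732, 725, 718, 711]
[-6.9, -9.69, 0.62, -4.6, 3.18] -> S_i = Random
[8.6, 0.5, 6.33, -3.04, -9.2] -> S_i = Random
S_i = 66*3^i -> [66, 198, 594, 1782, 5346]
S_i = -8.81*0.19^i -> [-8.81, -1.67, -0.32, -0.06, -0.01]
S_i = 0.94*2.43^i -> [0.94, 2.28, 5.55, 13.49, 32.78]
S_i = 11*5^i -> [11, 55, 275, 1375, 6875]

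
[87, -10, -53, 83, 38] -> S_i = Random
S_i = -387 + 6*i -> [-387, -381, -375, -369, -363]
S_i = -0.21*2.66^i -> [-0.21, -0.56, -1.49, -3.95, -10.51]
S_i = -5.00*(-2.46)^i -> [-5.0, 12.3, -30.26, 74.43, -183.11]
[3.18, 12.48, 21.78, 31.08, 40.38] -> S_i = 3.18 + 9.30*i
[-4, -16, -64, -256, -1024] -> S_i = -4*4^i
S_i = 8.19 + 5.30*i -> [8.19, 13.49, 18.79, 24.09, 29.39]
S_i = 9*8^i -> [9, 72, 576, 4608, 36864]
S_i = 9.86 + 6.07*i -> [9.86, 15.93, 22.0, 28.07, 34.14]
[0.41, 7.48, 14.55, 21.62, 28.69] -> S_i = 0.41 + 7.07*i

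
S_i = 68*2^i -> [68, 136, 272, 544, 1088]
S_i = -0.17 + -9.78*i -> [-0.17, -9.95, -19.73, -29.51, -39.29]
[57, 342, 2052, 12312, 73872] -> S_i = 57*6^i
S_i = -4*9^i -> [-4, -36, -324, -2916, -26244]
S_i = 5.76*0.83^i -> [5.76, 4.78, 3.97, 3.29, 2.73]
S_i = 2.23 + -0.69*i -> [2.23, 1.54, 0.85, 0.16, -0.53]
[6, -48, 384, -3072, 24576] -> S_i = 6*-8^i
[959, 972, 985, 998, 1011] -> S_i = 959 + 13*i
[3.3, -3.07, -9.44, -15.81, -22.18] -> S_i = 3.30 + -6.37*i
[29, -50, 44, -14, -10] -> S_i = Random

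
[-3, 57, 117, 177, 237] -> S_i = -3 + 60*i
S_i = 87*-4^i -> [87, -348, 1392, -5568, 22272]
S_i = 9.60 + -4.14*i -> [9.6, 5.46, 1.32, -2.82, -6.96]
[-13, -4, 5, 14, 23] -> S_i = -13 + 9*i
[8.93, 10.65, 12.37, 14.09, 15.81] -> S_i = 8.93 + 1.72*i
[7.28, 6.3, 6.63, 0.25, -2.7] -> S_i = Random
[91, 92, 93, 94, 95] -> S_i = 91 + 1*i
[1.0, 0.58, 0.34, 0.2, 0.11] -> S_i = 1.00*0.58^i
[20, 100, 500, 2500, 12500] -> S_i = 20*5^i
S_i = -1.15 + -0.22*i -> [-1.15, -1.37, -1.59, -1.81, -2.03]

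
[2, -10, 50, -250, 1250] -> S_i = 2*-5^i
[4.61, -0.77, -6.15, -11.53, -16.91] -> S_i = 4.61 + -5.38*i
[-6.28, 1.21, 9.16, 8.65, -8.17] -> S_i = Random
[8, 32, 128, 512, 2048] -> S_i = 8*4^i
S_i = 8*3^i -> [8, 24, 72, 216, 648]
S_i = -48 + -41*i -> [-48, -89, -130, -171, -212]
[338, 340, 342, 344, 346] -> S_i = 338 + 2*i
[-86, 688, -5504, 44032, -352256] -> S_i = -86*-8^i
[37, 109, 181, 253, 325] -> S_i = 37 + 72*i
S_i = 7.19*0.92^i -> [7.19, 6.61, 6.09, 5.6, 5.15]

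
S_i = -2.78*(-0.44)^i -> [-2.78, 1.22, -0.54, 0.24, -0.1]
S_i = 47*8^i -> [47, 376, 3008, 24064, 192512]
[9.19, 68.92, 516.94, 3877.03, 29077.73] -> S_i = 9.19*7.50^i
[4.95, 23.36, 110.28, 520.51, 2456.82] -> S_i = 4.95*4.72^i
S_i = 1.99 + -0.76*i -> [1.99, 1.23, 0.47, -0.29, -1.05]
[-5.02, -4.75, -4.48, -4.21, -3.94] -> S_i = -5.02 + 0.27*i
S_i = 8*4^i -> [8, 32, 128, 512, 2048]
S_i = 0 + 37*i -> [0, 37, 74, 111, 148]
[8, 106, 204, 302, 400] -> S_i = 8 + 98*i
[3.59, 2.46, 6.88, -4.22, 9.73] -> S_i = Random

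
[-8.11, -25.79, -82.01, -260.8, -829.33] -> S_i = -8.11*3.18^i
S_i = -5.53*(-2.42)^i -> [-5.53, 13.38, -32.39, 78.37, -189.66]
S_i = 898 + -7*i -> [898, 891, 884, 877, 870]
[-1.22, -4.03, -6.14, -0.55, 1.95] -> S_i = Random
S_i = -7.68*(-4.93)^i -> [-7.68, 37.86, -186.66, 920.24, -4536.79]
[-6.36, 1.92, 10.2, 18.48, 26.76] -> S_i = -6.36 + 8.28*i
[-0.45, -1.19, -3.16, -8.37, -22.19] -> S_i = -0.45*2.65^i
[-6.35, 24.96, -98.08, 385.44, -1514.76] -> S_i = -6.35*(-3.93)^i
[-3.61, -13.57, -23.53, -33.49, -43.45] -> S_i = -3.61 + -9.96*i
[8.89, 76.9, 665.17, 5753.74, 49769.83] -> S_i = 8.89*8.65^i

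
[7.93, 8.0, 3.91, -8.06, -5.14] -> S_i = Random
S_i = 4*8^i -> [4, 32, 256, 2048, 16384]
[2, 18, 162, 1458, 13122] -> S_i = 2*9^i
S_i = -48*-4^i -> [-48, 192, -768, 3072, -12288]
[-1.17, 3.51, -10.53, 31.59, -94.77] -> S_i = -1.17*(-3.00)^i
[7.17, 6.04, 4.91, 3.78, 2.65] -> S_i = 7.17 + -1.13*i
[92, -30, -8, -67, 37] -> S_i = Random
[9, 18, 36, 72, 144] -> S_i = 9*2^i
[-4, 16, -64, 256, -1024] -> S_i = -4*-4^i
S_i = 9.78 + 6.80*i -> [9.78, 16.58, 23.38, 30.18, 36.98]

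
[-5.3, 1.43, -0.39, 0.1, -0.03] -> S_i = -5.30*(-0.27)^i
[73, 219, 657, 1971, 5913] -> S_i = 73*3^i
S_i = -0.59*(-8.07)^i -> [-0.59, 4.76, -38.42, 310.08, -2502.34]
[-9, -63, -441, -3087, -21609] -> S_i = -9*7^i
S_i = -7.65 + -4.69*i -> [-7.65, -12.34, -17.03, -21.72, -26.41]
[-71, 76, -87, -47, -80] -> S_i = Random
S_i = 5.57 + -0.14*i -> [5.57, 5.43, 5.29, 5.15, 5.01]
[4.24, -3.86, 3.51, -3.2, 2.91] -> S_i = 4.24*(-0.91)^i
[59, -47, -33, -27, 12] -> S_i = Random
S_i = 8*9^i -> [8, 72, 648, 5832, 52488]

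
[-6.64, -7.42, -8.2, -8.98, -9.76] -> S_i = -6.64 + -0.78*i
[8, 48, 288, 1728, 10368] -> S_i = 8*6^i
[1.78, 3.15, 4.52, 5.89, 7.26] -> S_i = 1.78 + 1.37*i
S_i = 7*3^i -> [7, 21, 63, 189, 567]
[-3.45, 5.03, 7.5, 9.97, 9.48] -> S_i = Random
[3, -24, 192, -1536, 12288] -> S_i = 3*-8^i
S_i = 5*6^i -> [5, 30, 180, 1080, 6480]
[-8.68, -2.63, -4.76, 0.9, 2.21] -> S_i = Random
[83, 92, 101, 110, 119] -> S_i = 83 + 9*i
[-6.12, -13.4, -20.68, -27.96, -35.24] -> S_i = -6.12 + -7.28*i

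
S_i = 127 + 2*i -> [127, 129, 131, 133, 135]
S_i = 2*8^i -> [2, 16, 128, 1024, 8192]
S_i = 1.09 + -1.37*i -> [1.09, -0.28, -1.65, -3.02, -4.39]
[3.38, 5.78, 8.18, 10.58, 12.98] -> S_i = 3.38 + 2.40*i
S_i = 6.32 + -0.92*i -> [6.32, 5.4, 4.48, 3.56, 2.64]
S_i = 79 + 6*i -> [79, 85, 91, 97, 103]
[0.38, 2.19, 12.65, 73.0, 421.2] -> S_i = 0.38*5.77^i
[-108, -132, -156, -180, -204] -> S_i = -108 + -24*i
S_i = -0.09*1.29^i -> [-0.09, -0.12, -0.15, -0.19, -0.25]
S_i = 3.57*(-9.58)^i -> [3.57, -34.2, 327.64, -3138.81, 30069.78]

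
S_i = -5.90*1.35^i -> [-5.9, -7.97, -10.75, -14.52, -19.6]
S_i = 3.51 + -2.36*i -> [3.51, 1.15, -1.21, -3.57, -5.93]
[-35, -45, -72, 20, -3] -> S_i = Random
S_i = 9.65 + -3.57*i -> [9.65, 6.08, 2.51, -1.06, -4.63]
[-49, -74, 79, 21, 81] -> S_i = Random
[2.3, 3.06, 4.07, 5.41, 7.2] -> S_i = 2.30*1.33^i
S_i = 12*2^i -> [12, 24, 48, 96, 192]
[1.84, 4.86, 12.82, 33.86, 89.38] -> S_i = 1.84*2.64^i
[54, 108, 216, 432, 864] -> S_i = 54*2^i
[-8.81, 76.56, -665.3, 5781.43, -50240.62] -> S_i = -8.81*(-8.69)^i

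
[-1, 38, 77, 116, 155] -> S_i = -1 + 39*i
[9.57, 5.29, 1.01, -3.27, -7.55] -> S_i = 9.57 + -4.28*i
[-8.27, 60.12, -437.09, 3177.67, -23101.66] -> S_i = -8.27*(-7.27)^i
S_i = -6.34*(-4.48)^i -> [-6.34, 28.4, -127.25, 570.06, -2553.88]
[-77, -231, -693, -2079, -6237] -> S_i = -77*3^i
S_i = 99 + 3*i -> [99, 102, 105, 108, 111]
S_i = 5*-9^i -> [5, -45, 405, -3645, 32805]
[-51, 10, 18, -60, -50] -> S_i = Random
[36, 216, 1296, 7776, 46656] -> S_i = 36*6^i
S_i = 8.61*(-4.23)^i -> [8.61, -36.42, 154.06, -651.66, 2756.54]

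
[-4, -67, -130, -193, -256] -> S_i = -4 + -63*i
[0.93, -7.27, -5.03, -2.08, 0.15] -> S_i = Random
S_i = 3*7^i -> [3, 21, 147, 1029, 7203]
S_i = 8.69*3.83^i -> [8.69, 33.28, 127.47, 488.22, 1869.88]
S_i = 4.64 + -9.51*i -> [4.64, -4.87, -14.38, -23.89, -33.4]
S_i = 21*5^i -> [21, 105, 525, 2625, 13125]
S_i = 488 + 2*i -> [488, 490, 492, 494, 496]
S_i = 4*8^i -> [4, 32, 256, 2048, 16384]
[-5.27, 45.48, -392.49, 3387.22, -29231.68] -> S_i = -5.27*(-8.63)^i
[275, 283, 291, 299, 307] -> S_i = 275 + 8*i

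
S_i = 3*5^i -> [3, 15, 75, 375, 1875]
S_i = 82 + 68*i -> [82, 150, 218, 286, 354]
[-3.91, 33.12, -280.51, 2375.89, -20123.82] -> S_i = -3.91*(-8.47)^i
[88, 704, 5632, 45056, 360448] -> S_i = 88*8^i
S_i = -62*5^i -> [-62, -310, -1550, -7750, -38750]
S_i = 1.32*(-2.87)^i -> [1.32, -3.79, 10.87, -31.2, 89.56]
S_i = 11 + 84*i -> [11, 95, 179, 263, 347]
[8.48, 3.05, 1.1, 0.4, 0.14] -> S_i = 8.48*0.36^i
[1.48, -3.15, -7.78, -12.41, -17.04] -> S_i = 1.48 + -4.63*i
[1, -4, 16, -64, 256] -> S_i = 1*-4^i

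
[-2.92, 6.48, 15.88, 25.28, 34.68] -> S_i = -2.92 + 9.40*i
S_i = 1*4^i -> [1, 4, 16, 64, 256]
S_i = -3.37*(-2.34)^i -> [-3.37, 7.89, -18.45, 43.18, -101.04]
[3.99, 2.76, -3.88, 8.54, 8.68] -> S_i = Random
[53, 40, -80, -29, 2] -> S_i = Random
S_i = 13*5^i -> [13, 65, 325, 1625, 8125]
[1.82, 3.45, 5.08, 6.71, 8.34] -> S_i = 1.82 + 1.63*i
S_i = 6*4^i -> [6, 24, 96, 384, 1536]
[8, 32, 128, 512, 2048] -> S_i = 8*4^i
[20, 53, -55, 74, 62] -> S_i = Random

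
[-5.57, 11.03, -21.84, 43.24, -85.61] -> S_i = -5.57*(-1.98)^i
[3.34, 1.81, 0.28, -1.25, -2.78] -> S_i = 3.34 + -1.53*i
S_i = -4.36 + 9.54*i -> [-4.36, 5.18, 14.72, 24.26, 33.8]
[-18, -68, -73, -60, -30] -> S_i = Random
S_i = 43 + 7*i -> [43, 50, 57, 64, 71]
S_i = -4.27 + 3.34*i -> [-4.27, -0.93, 2.41, 5.75, 9.09]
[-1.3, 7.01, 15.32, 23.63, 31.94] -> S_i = -1.30 + 8.31*i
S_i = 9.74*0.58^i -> [9.74, 5.65, 3.28, 1.9, 1.1]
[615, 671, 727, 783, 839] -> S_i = 615 + 56*i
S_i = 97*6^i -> [97, 582, 3492, 20952, 125712]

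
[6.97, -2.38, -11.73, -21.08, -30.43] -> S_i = 6.97 + -9.35*i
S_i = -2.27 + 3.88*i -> [-2.27, 1.61, 5.49, 9.37, 13.25]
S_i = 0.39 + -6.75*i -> [0.39, -6.36, -13.11, -19.86, -26.61]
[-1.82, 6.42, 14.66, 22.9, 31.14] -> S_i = -1.82 + 8.24*i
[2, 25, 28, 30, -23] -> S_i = Random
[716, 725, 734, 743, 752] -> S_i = 716 + 9*i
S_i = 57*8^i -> [57, 456, 3648, 29184, 233472]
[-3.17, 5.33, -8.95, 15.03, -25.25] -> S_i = -3.17*(-1.68)^i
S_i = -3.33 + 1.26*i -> [-3.33, -2.07, -0.81, 0.45, 1.71]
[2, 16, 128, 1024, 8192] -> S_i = 2*8^i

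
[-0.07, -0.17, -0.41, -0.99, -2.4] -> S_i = -0.07*2.42^i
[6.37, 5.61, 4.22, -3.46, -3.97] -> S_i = Random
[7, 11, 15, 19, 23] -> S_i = 7 + 4*i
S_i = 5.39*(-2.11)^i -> [5.39, -11.37, 24.0, -50.63, 106.84]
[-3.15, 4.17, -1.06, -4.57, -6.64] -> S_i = Random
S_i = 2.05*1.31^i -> [2.05, 2.69, 3.52, 4.61, 6.04]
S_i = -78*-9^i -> [-78, 702, -6318, 56862, -511758]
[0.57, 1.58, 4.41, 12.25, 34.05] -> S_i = 0.57*2.78^i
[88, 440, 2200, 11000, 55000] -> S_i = 88*5^i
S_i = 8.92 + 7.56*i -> [8.92, 16.48, 24.04, 31.6, 39.16]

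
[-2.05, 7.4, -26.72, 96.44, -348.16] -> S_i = -2.05*(-3.61)^i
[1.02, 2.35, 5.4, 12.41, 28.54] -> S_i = 1.02*2.30^i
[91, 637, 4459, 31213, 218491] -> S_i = 91*7^i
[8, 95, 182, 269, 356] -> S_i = 8 + 87*i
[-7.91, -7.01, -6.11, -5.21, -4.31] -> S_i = -7.91 + 0.90*i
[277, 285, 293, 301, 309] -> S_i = 277 + 8*i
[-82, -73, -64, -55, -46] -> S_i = -82 + 9*i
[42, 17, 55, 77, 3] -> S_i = Random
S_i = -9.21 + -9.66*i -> [-9.21, -18.87, -28.53, -38.19, -47.85]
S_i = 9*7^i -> [9, 63, 441, 3087, 21609]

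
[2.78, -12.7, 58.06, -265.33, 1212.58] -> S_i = 2.78*(-4.57)^i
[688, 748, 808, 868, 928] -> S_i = 688 + 60*i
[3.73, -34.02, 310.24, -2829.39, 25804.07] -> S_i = 3.73*(-9.12)^i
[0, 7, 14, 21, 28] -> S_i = 0 + 7*i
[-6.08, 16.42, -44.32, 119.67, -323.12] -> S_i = -6.08*(-2.70)^i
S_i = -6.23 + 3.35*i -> [-6.23, -2.88, 0.47, 3.82, 7.17]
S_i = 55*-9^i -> [55, -495, 4455, -40095, 360855]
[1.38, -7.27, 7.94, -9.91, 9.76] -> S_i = Random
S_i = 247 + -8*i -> [247, 239, 231, 223, 215]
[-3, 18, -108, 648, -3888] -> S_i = -3*-6^i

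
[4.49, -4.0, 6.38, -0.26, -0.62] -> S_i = Random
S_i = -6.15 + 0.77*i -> [-6.15, -5.38, -4.61, -3.84, -3.07]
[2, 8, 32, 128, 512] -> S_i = 2*4^i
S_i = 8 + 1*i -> [8, 9, 10, 11, 12]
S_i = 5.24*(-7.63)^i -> [5.24, -39.98, 305.06, -2327.58, 17759.45]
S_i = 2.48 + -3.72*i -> [2.48, -1.24, -4.96, -8.68, -12.4]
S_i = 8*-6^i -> [8, -48, 288, -1728, 10368]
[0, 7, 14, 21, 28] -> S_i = 0 + 7*i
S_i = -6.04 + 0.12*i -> [-6.04, -5.92, -5.8, -5.68, -5.56]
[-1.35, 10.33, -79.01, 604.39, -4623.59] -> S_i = -1.35*(-7.65)^i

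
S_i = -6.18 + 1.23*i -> [-6.18, -4.95, -3.72, -2.49, -1.26]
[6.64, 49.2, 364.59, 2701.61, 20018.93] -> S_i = 6.64*7.41^i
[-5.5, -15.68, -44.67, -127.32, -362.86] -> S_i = -5.50*2.85^i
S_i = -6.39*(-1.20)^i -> [-6.39, 7.67, -9.2, 11.04, -13.25]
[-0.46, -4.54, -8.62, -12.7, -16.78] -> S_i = -0.46 + -4.08*i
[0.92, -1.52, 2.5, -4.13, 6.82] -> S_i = 0.92*(-1.65)^i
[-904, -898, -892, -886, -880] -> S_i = -904 + 6*i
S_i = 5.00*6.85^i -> [5.0, 34.25, 234.61, 1607.1, 11008.61]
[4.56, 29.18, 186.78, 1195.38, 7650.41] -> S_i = 4.56*6.40^i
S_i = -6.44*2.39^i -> [-6.44, -15.39, -36.79, -87.92, -210.12]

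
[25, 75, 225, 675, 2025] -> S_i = 25*3^i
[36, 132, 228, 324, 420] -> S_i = 36 + 96*i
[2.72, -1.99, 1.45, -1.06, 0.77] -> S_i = 2.72*(-0.73)^i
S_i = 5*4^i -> [5, 20, 80, 320, 1280]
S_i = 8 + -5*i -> [8, 3, -2, -7, -12]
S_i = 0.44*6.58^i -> [0.44, 2.9, 19.05, 125.35, 824.81]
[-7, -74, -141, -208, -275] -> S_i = -7 + -67*i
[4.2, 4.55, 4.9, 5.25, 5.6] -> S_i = 4.20 + 0.35*i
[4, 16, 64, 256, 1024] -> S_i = 4*4^i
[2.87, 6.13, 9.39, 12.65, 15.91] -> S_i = 2.87 + 3.26*i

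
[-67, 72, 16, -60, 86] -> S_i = Random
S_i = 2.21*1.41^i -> [2.21, 3.12, 4.39, 6.2, 8.74]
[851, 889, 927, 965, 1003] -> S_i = 851 + 38*i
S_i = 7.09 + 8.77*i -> [7.09, 15.86, 24.63, 33.4, 42.17]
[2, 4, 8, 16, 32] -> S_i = 2*2^i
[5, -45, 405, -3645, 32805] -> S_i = 5*-9^i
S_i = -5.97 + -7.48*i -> [-5.97, -13.45, -20.93, -28.41, -35.89]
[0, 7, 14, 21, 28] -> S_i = 0 + 7*i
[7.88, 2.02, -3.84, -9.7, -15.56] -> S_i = 7.88 + -5.86*i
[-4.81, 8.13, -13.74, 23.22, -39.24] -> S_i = -4.81*(-1.69)^i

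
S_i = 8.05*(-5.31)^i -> [8.05, -42.75, 226.98, -1205.26, 6399.91]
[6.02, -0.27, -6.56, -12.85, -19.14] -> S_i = 6.02 + -6.29*i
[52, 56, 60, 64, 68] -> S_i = 52 + 4*i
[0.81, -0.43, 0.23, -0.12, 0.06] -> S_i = 0.81*(-0.53)^i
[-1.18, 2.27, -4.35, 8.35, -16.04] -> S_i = -1.18*(-1.92)^i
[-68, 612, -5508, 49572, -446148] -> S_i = -68*-9^i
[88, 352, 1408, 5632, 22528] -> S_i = 88*4^i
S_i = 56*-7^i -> [56, -392, 2744, -19208, 134456]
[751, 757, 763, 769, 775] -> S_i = 751 + 6*i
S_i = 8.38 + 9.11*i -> [8.38, 17.49, 26.6, 35.71, 44.82]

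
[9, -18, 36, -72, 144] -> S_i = 9*-2^i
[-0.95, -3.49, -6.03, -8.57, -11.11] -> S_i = -0.95 + -2.54*i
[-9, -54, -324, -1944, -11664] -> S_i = -9*6^i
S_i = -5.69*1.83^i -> [-5.69, -10.41, -19.06, -34.87, -63.81]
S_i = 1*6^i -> [1, 6, 36, 216, 1296]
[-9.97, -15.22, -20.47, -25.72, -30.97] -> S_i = -9.97 + -5.25*i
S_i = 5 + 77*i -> [5, 82, 159, 236, 313]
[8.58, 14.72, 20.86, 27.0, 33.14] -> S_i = 8.58 + 6.14*i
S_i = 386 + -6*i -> [386, 380, 374, 368, 362]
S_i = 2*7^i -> [2, 14, 98, 686, 4802]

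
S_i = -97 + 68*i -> [-97, -29, 39, 107, 175]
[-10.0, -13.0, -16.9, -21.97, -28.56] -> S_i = -10.00*1.30^i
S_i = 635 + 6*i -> [635, 641, 647, 653, 659]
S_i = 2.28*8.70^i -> [2.28, 19.84, 172.57, 1501.39, 13062.07]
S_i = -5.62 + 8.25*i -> [-5.62, 2.63, 10.88, 19.13, 27.38]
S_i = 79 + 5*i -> [79, 84, 89, 94, 99]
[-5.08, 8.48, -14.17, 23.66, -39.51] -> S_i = -5.08*(-1.67)^i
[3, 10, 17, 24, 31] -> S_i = 3 + 7*i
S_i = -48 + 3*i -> [-48, -45, -42, -39, -36]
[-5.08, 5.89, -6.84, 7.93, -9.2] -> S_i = -5.08*(-1.16)^i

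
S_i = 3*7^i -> [3, 21, 147, 1029, 7203]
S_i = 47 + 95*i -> [47, 142, 237, 332, 427]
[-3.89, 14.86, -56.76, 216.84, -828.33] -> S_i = -3.89*(-3.82)^i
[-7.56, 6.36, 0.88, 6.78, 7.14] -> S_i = Random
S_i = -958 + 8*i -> [-958, -950, -942, -934, -926]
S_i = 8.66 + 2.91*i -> [8.66, 11.57, 14.48, 17.39, 20.3]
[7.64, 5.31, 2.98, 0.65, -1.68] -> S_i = 7.64 + -2.33*i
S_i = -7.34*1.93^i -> [-7.34, -14.17, -27.34, -52.77, -101.84]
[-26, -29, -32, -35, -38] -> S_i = -26 + -3*i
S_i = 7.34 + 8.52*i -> [7.34, 15.86, 24.38, 32.9, 41.42]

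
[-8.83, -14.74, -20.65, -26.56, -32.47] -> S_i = -8.83 + -5.91*i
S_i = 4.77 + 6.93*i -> [4.77, 11.7, 18.63, 25.56, 32.49]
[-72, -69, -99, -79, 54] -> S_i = Random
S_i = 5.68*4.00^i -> [5.68, 22.72, 90.88, 363.52, 1454.08]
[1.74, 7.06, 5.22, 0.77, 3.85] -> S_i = Random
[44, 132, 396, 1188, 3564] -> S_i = 44*3^i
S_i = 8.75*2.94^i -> [8.75, 25.72, 75.63, 222.36, 653.73]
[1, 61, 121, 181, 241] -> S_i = 1 + 60*i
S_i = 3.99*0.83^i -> [3.99, 3.31, 2.75, 2.28, 1.89]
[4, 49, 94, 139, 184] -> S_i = 4 + 45*i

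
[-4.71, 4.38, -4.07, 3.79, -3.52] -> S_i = -4.71*(-0.93)^i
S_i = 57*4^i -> [57, 228, 912, 3648, 14592]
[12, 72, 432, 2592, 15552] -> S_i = 12*6^i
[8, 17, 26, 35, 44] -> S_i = 8 + 9*i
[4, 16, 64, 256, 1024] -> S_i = 4*4^i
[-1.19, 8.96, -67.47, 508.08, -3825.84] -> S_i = -1.19*(-7.53)^i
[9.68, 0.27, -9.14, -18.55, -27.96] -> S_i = 9.68 + -9.41*i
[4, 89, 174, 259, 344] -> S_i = 4 + 85*i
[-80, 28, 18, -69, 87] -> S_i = Random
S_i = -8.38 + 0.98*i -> [-8.38, -7.4, -6.42, -5.44, -4.46]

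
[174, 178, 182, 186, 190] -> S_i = 174 + 4*i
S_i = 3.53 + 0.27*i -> [3.53, 3.8, 4.07, 4.34, 4.61]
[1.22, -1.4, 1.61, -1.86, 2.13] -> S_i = 1.22*(-1.15)^i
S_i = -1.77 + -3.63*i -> [-1.77, -5.4, -9.03, -12.66, -16.29]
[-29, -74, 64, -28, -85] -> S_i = Random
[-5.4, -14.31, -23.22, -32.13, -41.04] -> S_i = -5.40 + -8.91*i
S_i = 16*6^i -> [16, 96, 576, 3456, 20736]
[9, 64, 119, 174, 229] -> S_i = 9 + 55*i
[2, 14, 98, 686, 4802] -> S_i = 2*7^i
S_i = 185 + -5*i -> [185, 180, 175, 170, 165]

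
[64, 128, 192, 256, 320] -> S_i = 64 + 64*i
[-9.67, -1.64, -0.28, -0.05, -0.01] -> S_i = -9.67*0.17^i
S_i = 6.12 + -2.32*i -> [6.12, 3.8, 1.48, -0.84, -3.16]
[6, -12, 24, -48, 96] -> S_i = 6*-2^i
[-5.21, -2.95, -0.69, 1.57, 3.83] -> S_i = -5.21 + 2.26*i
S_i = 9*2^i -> [9, 18, 36, 72, 144]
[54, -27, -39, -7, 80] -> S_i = Random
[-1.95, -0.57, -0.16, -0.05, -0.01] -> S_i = -1.95*0.29^i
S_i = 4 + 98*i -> [4, 102, 200, 298, 396]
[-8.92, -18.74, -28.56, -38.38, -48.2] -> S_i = -8.92 + -9.82*i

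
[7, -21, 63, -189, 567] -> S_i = 7*-3^i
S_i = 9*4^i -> [9, 36, 144, 576, 2304]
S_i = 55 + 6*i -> [55, 61, 67, 73, 79]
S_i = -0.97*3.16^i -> [-0.97, -3.07, -9.69, -30.61, -96.72]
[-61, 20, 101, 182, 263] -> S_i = -61 + 81*i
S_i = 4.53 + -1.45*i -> [4.53, 3.08, 1.63, 0.18, -1.27]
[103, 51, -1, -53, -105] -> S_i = 103 + -52*i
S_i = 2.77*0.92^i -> [2.77, 2.55, 2.34, 2.16, 1.98]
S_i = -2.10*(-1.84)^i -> [-2.1, 3.86, -7.11, 13.08, -24.07]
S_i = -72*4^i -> [-72, -288, -1152, -4608, -18432]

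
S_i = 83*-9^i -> [83, -747, 6723, -60507, 544563]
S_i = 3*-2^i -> [3, -6, 12, -24, 48]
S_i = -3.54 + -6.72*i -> [-3.54, -10.26, -16.98, -23.7, -30.42]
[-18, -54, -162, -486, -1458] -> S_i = -18*3^i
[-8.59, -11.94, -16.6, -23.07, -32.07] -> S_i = -8.59*1.39^i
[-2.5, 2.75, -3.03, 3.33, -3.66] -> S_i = -2.50*(-1.10)^i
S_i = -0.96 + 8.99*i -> [-0.96, 8.03, 17.02, 26.01, 35.0]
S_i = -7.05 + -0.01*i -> [-7.05, -7.06, -7.07, -7.08, -7.09]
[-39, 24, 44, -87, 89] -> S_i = Random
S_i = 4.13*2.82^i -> [4.13, 11.65, 32.84, 92.62, 261.18]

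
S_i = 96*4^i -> [96, 384, 1536, 6144, 24576]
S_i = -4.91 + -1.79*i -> [-4.91, -6.7, -8.49, -10.28, -12.07]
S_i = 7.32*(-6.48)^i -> [7.32, -47.43, 307.37, -1991.76, 12906.58]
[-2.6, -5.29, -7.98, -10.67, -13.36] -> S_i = -2.60 + -2.69*i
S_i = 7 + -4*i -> [7, 3, -1, -5, -9]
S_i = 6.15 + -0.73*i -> [6.15, 5.42, 4.69, 3.96, 3.23]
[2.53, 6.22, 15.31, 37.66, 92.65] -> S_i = 2.53*2.46^i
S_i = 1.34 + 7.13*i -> [1.34, 8.47, 15.6, 22.73, 29.86]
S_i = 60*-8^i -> [60, -480, 3840, -30720, 245760]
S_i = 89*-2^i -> [89, -178, 356, -712, 1424]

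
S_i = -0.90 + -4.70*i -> [-0.9, -5.6, -10.3, -15.0, -19.7]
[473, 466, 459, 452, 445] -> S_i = 473 + -7*i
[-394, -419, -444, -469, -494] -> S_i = -394 + -25*i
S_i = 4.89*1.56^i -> [4.89, 7.63, 11.9, 18.56, 28.96]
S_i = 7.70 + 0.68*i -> [7.7, 8.38, 9.06, 9.74, 10.42]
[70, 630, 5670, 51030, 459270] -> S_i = 70*9^i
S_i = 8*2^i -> [8, 16, 32, 64, 128]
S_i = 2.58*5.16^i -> [2.58, 13.31, 68.69, 354.46, 1829.02]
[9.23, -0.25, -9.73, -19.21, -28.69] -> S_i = 9.23 + -9.48*i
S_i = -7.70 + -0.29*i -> [-7.7, -7.99, -8.28, -8.57, -8.86]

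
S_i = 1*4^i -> [1, 4, 16, 64, 256]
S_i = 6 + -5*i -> [6, 1, -4, -9, -14]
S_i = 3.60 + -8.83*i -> [3.6, -5.23, -14.06, -22.89, -31.72]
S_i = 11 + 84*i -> [11, 95, 179, 263, 347]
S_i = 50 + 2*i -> [50, 52, 54, 56, 58]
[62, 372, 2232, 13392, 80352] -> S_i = 62*6^i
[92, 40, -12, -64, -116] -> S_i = 92 + -52*i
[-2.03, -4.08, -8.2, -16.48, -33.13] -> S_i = -2.03*2.01^i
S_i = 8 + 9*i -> [8, 17, 26, 35, 44]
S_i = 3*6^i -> [3, 18, 108, 648, 3888]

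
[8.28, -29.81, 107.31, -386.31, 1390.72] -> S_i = 8.28*(-3.60)^i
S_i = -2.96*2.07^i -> [-2.96, -6.13, -12.68, -26.25, -54.35]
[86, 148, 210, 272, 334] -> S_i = 86 + 62*i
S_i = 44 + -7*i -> [44, 37, 30, 23, 16]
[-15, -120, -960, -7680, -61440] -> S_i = -15*8^i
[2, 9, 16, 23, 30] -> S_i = 2 + 7*i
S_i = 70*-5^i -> [70, -350, 1750, -8750, 43750]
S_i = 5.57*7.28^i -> [5.57, 40.55, 295.2, 2149.06, 15645.19]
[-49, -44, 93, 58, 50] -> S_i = Random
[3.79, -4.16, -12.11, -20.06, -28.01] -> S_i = 3.79 + -7.95*i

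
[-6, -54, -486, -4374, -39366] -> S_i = -6*9^i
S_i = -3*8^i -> [-3, -24, -192, -1536, -12288]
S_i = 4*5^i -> [4, 20, 100, 500, 2500]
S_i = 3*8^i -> [3, 24, 192, 1536, 12288]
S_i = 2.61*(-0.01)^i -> [2.61, -0.03, 0.0, -0.0, 0.0]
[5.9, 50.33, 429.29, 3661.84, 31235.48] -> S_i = 5.90*8.53^i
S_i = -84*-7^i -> [-84, 588, -4116, 28812, -201684]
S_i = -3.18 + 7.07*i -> [-3.18, 3.89, 10.96, 18.03, 25.1]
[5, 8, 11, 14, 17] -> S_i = 5 + 3*i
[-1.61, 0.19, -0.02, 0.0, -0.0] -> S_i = -1.61*(-0.12)^i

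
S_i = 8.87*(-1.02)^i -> [8.87, -9.05, 9.23, -9.41, 9.6]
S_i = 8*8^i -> [8, 64, 512, 4096, 32768]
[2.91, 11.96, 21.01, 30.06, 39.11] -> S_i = 2.91 + 9.05*i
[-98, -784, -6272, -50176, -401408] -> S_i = -98*8^i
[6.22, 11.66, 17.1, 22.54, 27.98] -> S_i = 6.22 + 5.44*i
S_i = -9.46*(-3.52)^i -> [-9.46, 33.3, -117.21, 412.59, -1452.32]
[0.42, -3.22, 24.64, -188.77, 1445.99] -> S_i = 0.42*(-7.66)^i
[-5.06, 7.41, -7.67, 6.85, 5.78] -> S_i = Random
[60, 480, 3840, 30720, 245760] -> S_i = 60*8^i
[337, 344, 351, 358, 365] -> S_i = 337 + 7*i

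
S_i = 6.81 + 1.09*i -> [6.81, 7.9, 8.99, 10.08, 11.17]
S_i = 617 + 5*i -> [617, 622, 627, 632, 637]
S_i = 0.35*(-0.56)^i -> [0.35, -0.2, 0.11, -0.06, 0.03]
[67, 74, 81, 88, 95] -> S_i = 67 + 7*i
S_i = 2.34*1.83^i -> [2.34, 4.28, 7.84, 14.34, 26.24]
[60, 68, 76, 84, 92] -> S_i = 60 + 8*i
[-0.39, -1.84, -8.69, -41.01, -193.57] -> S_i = -0.39*4.72^i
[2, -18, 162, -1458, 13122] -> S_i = 2*-9^i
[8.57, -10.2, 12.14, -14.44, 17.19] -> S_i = 8.57*(-1.19)^i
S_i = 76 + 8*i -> [76, 84, 92, 100, 108]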